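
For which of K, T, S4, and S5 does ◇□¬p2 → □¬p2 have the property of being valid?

S5

S5-tableau for the negation ¬(◇□¬p2 → □¬p2):
1. ¬(◇□¬p2 → □¬p2), w0
2. ◇□¬p2, w0   [¬→-rule on 1]
3. ¬□¬p2, w0   [¬→-rule on 1]
4. □¬p2, w1   [◇-rule on 2: fresh world w1, w0Rw1]
5. ¬p2, w0   [□-rule on 4 via w1Rw0]
6. ¬p2, w1   [□-rule on 4 via w1Rw1]
7. p2, w2   [¬□-rule on 3: fresh world w2, w0Rw2]
8. ¬p2, w2   [□-rule on 4 via w1Rw2]
Accessibility: w0Rw0, w0Rw1, w0Rw2, w1Rw0, w1Rw1, w1Rw2, w2Rw0, w2Rw1, w2Rw2
Branch closes: p2 and ¬p2 both at w2.
Every branch closes (one shown): valid in S5.
S4-tableau for the negation ¬(◇□¬p2 → □¬p2):
1. ¬(◇□¬p2 → □¬p2), w0
2. ◇□¬p2, w0   [¬→-rule on 1]
3. ¬□¬p2, w0   [¬→-rule on 1]
4. □¬p2, w1   [◇-rule on 2: fresh world w1, w0Rw1]
5. ¬p2, w1   [□-rule on 4 via w1Rw1]
6. p2, w2   [¬□-rule on 3: fresh world w2, w0Rw2]
Accessibility: w0Rw0, w0Rw1, w0Rw2, w1Rw1, w2Rw2
Complete open branch: countermodel on an S4-frame, so not valid in S4, nor in K, T (the same frame is also a K-frame and a T-frame).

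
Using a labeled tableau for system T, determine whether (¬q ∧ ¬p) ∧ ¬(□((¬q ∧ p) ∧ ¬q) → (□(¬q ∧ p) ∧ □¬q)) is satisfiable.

1. (¬q ∧ ¬p) ∧ ¬(□((¬q ∧ p) ∧ ¬q) → (□(¬q ∧ p) ∧ □¬q)), 0
2. ¬q ∧ ¬p, 0
3. ¬(□((¬q ∧ p) ∧ ¬q) → (□(¬q ∧ p) ∧ □¬q)), 0
4. ¬q, 0
5. ¬p, 0
6. □((¬q ∧ p) ∧ ¬q), 0
7. ¬(□(¬q ∧ p) ∧ □¬q), 0
8. (¬q ∧ p) ∧ ¬q, 0
9. ¬q ∧ p, 0
10. p, 0
Accessibility: 0R0
Branch closes: p and ¬p both at 0.
(One branch shown.) All branches close.

Unsatisfiable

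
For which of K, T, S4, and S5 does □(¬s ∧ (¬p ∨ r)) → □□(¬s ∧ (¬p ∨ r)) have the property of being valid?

S4-tableau for the negation ¬(□(¬s ∧ (¬p ∨ r)) → □□(¬s ∧ (¬p ∨ r))):
1. ¬(□(¬s ∧ (¬p ∨ r)) → □□(¬s ∧ (¬p ∨ r))), w0
2. □(¬s ∧ (¬p ∨ r)), w0   [¬→-rule on 1]
3. ¬□□(¬s ∧ (¬p ∨ r)), w0   [¬→-rule on 1]
4. ¬s ∧ (¬p ∨ r), w0   [□-rule on 2 via w0Rw0]
5. ¬s, w0   [∧-rule on 4]
6. ¬p ∨ r, w0   [∧-rule on 4]
7. r, w0   [∨-rule on 6 (branches; this branch)]
8. ¬□(¬s ∧ (¬p ∨ r)), w1   [¬□-rule on 3: fresh world w1, w0Rw1]
9. ¬s ∧ (¬p ∨ r), w1   [□-rule on 2 via w0Rw1]
10. ¬s, w1   [∧-rule on 9]
11. ¬p ∨ r, w1   [∧-rule on 9]
12. r, w1   [∨-rule on 11 (branches; this branch)]
13. ¬(¬s ∧ (¬p ∨ r)), w2   [¬□-rule on 8: fresh world w2, w1Rw2]
14. ¬s ∧ (¬p ∨ r), w2   [□-rule on 2 via w0Rw2]
15. ¬s, w2   [∧-rule on 14]
16. ¬p ∨ r, w2   [∧-rule on 14]
17. ¬(¬p ∨ r), w2   [¬∧-rule on 13 (branches; this branch)]
18. p, w2   [¬∨-rule on 17]
19. ¬r, w2   [¬∨-rule on 17]
20. r, w2   [∨-rule on 16 (branches; this branch)]
Accessibility: w0Rw0, w0Rw1, w0Rw2, w1Rw1, w1Rw2, w2Rw2
Branch closes: r and ¬r both at w2.
Every branch closes (one shown): valid in S4, hence also in S5 (every theorem of S4 is a theorem of S5).
T-tableau for the negation ¬(□(¬s ∧ (¬p ∨ r)) → □□(¬s ∧ (¬p ∨ r))):
1. ¬(□(¬s ∧ (¬p ∨ r)) → □□(¬s ∧ (¬p ∨ r))), w0
2. □(¬s ∧ (¬p ∨ r)), w0   [¬→-rule on 1]
3. ¬□□(¬s ∧ (¬p ∨ r)), w0   [¬→-rule on 1]
4. ¬s ∧ (¬p ∨ r), w0   [□-rule on 2 via w0Rw0]
5. ¬s, w0   [∧-rule on 4]
6. ¬p ∨ r, w0   [∧-rule on 4]
7. r, w0   [∨-rule on 6 (branches; this branch)]
8. ¬□(¬s ∧ (¬p ∨ r)), w1   [¬□-rule on 3: fresh world w1, w0Rw1]
9. ¬s ∧ (¬p ∨ r), w1   [□-rule on 2 via w0Rw1]
10. ¬s, w1   [∧-rule on 9]
11. ¬p ∨ r, w1   [∧-rule on 9]
12. r, w1   [∨-rule on 11 (branches; this branch)]
13. ¬(¬s ∧ (¬p ∨ r)), w2   [¬□-rule on 8: fresh world w2, w1Rw2]
14. ¬(¬p ∨ r), w2   [¬∧-rule on 13 (branches; this branch)]
15. p, w2   [¬∨-rule on 14]
16. ¬r, w2   [¬∨-rule on 14]
Accessibility: w0Rw0, w0Rw1, w1Rw1, w1Rw2, w2Rw2
Complete open branch: countermodel on a T-frame, so not valid in T, nor in K (the same frame is also a K-frame).

S4, S5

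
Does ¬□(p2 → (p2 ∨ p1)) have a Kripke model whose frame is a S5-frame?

Unsatisfiable (every branch closes)

1. ¬□(p2 → (p2 ∨ p1)), w0
2. ¬(p2 → (p2 ∨ p1)), w1   [¬□-rule on 1: fresh world w1, w0Rw1]
3. p2, w1   [¬→-rule on 2]
4. ¬(p2 ∨ p1), w1   [¬→-rule on 2]
5. ¬p2, w1   [¬∨-rule on 4]
6. ¬p1, w1   [¬∨-rule on 4]
Accessibility: w0Rw0, w0Rw1, w1Rw0, w1Rw1
Branch closes: p2 and ¬p2 both at w1.
All branches of the tableau close; one closing branch shown above.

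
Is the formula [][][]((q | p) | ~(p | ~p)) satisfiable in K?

Yes, satisfiable

1. [][][]((q | p) | ~(p | ~p)), 0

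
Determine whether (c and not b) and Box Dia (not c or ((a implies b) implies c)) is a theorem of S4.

Tableau for the negation not ((c and not b) and Box Dia (not c or ((a implies b) implies c))):
1. not ((c and not b) and Box Dia (not c or ((a implies b) implies c))), w0
2. not (c and not b), w0   [neg-and-rule on 1 (branches; this branch)]
3. b, w0   [neg-and-rule on 2 (branches; this branch)]
Accessibility: w0Rw0
The negation has an open branch (countermodel exists).

No, not valid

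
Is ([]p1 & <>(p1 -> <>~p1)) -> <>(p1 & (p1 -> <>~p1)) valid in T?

Tableau for the negation ~(([]p1 & <>(p1 -> <>~p1)) -> <>(p1 & (p1 -> <>~p1))):
1. ~(([]p1 & <>(p1 -> <>~p1)) -> <>(p1 & (p1 -> <>~p1))), w0
2. []p1 & <>(p1 -> <>~p1), w0
3. ~<>(p1 & (p1 -> <>~p1)), w0
4. []p1, w0
5. <>(p1 -> <>~p1), w0
6. ~(p1 & (p1 -> <>~p1)), w0
7. p1, w0
8. ~(p1 -> <>~p1), w0
9. ~<>~p1, w0
10. p1 -> <>~p1, w1
11. ~(p1 & (p1 -> <>~p1)), w1
12. p1, w1
13. <>~p1, w1
14. ~(p1 -> <>~p1), w1
15. ~<>~p1, w1
16. ~p1, w2
17. p1, w2
Accessibility: w0Rw0, w0Rw1, w1Rw1, w1Rw2, w2Rw2
Branch closes: p1 and ~p1 both at w2.
All branches of the negation close; one closing branch shown above.

Valid in T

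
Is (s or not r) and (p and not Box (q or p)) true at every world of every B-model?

Tableau for the negation not ((s or not r) and (p and not Box (q or p))):
1. not ((s or not r) and (p and not Box (q or p))), u
2. not (p and not Box (q or p)), u
3. Box (q or p), u
4. q or p, u
5. p, u
Accessibility: uRu
The negation has an open branch (countermodel exists).

No, not valid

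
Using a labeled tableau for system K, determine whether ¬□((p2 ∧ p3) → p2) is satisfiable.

1. ¬□((p2 ∧ p3) → p2), 0
2. ¬((p2 ∧ p3) → p2), 1   [¬□-rule on 1: fresh world 1, 0R1]
3. p2 ∧ p3, 1   [¬→-rule on 2]
4. ¬p2, 1   [¬→-rule on 2]
5. p2, 1   [∧-rule on 3]
6. p3, 1   [∧-rule on 3]
Accessibility: 0R1
Branch closes: p2 and ¬p2 both at 1.
Every branch closes; the branch above is one of them.

Unsatisfiable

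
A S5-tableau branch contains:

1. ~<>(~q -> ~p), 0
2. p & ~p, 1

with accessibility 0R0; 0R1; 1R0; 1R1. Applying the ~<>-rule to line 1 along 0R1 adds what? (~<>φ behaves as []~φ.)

~<>φ behaves as []~φ: propagate the negated body to each accessible world.

~(~q -> ~p), 1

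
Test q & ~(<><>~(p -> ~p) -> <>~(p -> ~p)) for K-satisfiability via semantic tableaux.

1. q & ~(<><>~(p -> ~p) -> <>~(p -> ~p)), 0
2. q, 0
3. ~(<><>~(p -> ~p) -> <>~(p -> ~p)), 0
4. <><>~(p -> ~p), 0
5. ~<>~(p -> ~p), 0
6. <>~(p -> ~p), 1
7. p -> ~p, 1
8. ~p, 1
9. ~(p -> ~p), 2
10. p, 2
Accessibility: 0R1, 1R2

Satisfiable (open branch found)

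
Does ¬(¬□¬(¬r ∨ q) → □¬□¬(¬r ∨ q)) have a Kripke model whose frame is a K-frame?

1. ¬(¬□¬(¬r ∨ q) → □¬□¬(¬r ∨ q)), u
2. ¬□¬(¬r ∨ q), u   [¬→-rule on 1]
3. ¬□¬□¬(¬r ∨ q), u   [¬→-rule on 1]
4. ¬r ∨ q, v   [¬□-rule on 2: fresh world v, uRv]
5. q, v   [∨-rule on 4 (branches; this branch)]
6. □¬(¬r ∨ q), w   [¬□-rule on 3: fresh world w, uRw]
Accessibility: uRv, uRw

Satisfiable (open branch found)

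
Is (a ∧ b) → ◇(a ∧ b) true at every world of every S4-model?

Yes, valid

Tableau for the negation ¬((a ∧ b) → ◇(a ∧ b)):
1. ¬((a ∧ b) → ◇(a ∧ b)), 0
2. a ∧ b, 0
3. ¬◇(a ∧ b), 0
4. a, 0
5. b, 0
6. ¬(a ∧ b), 0
7. ¬b, 0
Accessibility: 0R0
Branch closes: b and ¬b both at 0.
All branches of the negation close; one closing branch shown above.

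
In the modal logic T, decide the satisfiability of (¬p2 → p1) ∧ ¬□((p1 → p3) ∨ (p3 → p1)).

1. (¬p2 → p1) ∧ ¬□((p1 → p3) ∨ (p3 → p1)), 0
2. ¬p2 → p1, 0
3. ¬□((p1 → p3) ∨ (p3 → p1)), 0
4. p1, 0
5. ¬((p1 → p3) ∨ (p3 → p1)), 1
6. ¬(p1 → p3), 1
7. ¬(p3 → p1), 1
8. p1, 1
9. ¬p3, 1
10. p3, 1
11. ¬p1, 1
Accessibility: 0R0, 0R1, 1R1
Branch closes: p3 and ¬p3 both at 1.
All branches of the tableau close; one closing branch shown above.

Unsatisfiable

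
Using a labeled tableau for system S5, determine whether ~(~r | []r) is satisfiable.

Satisfiable (open branch found)

1. ~(~r | []r), 0
2. r, 0   [~|-rule on 1]
3. ~[]r, 0   [~|-rule on 1]
4. ~r, 1   [~[]-rule on 3: fresh world 1, 0R1]
Accessibility: 0R0, 0R1, 1R0, 1R1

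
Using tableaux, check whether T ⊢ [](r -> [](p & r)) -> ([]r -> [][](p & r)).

Tableau for the negation ~([](r -> [](p & r)) -> ([]r -> [][](p & r))):
1. ~([](r -> [](p & r)) -> ([]r -> [][](p & r))), 0
2. [](r -> [](p & r)), 0
3. ~([]r -> [][](p & r)), 0
4. []r, 0
5. ~[][](p & r), 0
6. r -> [](p & r), 0
7. r, 0
8. [](p & r), 0
9. p & r, 0
10. p, 0
11. ~[](p & r), 1
12. r -> [](p & r), 1
13. r, 1
14. p & r, 1
15. p, 1
16. [](p & r), 1
17. ~(p & r), 2
18. p & r, 2
19. p, 2
20. r, 2
21. ~r, 2
Accessibility: 0R0, 0R1, 1R1, 1R2, 2R2
Branch closes: r and ~r both at 2.
Every branch of the negation's tableau closes; the branch above is one of them.

Yes, valid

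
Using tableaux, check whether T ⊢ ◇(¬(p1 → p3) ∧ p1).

Tableau for the negation ¬◇(¬(p1 → p3) ∧ p1):
1. ¬◇(¬(p1 → p3) ∧ p1), w0
2. ¬(¬(p1 → p3) ∧ p1), w0   [¬◇-rule on 1 via w0Rw0]
3. ¬p1, w0   [¬∧-rule on 2 (branches; this branch)]
Accessibility: w0Rw0
The negation has an open branch (countermodel exists).

Invalid (countermodel exists)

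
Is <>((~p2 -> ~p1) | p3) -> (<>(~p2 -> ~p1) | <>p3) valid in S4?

Valid

Tableau for the negation ~(<>((~p2 -> ~p1) | p3) -> (<>(~p2 -> ~p1) | <>p3)):
1. ~(<>((~p2 -> ~p1) | p3) -> (<>(~p2 -> ~p1) | <>p3)), 0
2. <>((~p2 -> ~p1) | p3), 0   [~->-rule on 1]
3. ~(<>(~p2 -> ~p1) | <>p3), 0   [~->-rule on 1]
4. ~<>(~p2 -> ~p1), 0   [~|-rule on 3]
5. ~<>p3, 0   [~|-rule on 3]
6. ~(~p2 -> ~p1), 0   [~<>-rule on 4 via 0R0]
7. ~p2, 0   [~->-rule on 6]
8. p1, 0   [~->-rule on 6]
9. ~p3, 0   [~<>-rule on 5 via 0R0]
10. (~p2 -> ~p1) | p3, 1   [<>-rule on 2: fresh world 1, 0R1]
11. ~(~p2 -> ~p1), 1   [~<>-rule on 4 via 0R1]
12. ~p2, 1   [~->-rule on 11]
13. p1, 1   [~->-rule on 11]
14. ~p3, 1   [~<>-rule on 5 via 0R1]
15. ~p2 -> ~p1, 1   [|-rule on 10 (branches; this branch)]
16. ~p1, 1   [->-rule on 15 (branches; this branch)]
Accessibility: 0R0, 0R1, 1R1
Branch closes: p1 and ~p1 both at 1.
All branches of the negation close; one closing branch shown above.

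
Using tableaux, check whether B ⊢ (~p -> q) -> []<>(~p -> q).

Yes, valid

Tableau for the negation ~((~p -> q) -> []<>(~p -> q)):
1. ~((~p -> q) -> []<>(~p -> q)), 0
2. ~p -> q, 0
3. ~[]<>(~p -> q), 0
4. q, 0
5. ~<>(~p -> q), 1
6. ~(~p -> q), 0
7. ~p, 0
8. ~q, 0
Accessibility: 0R0, 0R1, 1R0, 1R1
Branch closes: q and ~q both at 0.
Every branch of the negation's tableau closes; the branch above is one of them.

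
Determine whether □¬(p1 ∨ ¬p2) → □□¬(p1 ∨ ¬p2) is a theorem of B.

Invalid (countermodel exists)

Tableau for the negation ¬(□¬(p1 ∨ ¬p2) → □□¬(p1 ∨ ¬p2)):
1. ¬(□¬(p1 ∨ ¬p2) → □□¬(p1 ∨ ¬p2)), u
2. □¬(p1 ∨ ¬p2), u
3. ¬□□¬(p1 ∨ ¬p2), u
4. ¬(p1 ∨ ¬p2), u
5. ¬p1, u
6. p2, u
7. ¬□¬(p1 ∨ ¬p2), v
8. ¬(p1 ∨ ¬p2), v
9. ¬p1, v
10. p2, v
11. p1 ∨ ¬p2, w
12. ¬p2, w
Accessibility: uRu, uRv, vRu, vRv, vRw, wRv, wRw
The negation has an open branch (countermodel exists).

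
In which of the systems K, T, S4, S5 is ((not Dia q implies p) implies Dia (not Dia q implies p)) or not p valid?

T-tableau for the negation not (((not Dia q implies p) implies Dia (not Dia q implies p)) or not p):
1. not (((not Dia q implies p) implies Dia (not Dia q implies p)) or not p), w0
2. not ((not Dia q implies p) implies Dia (not Dia q implies p)), w0   [neg-or-rule on 1]
3. p, w0   [neg-or-rule on 1]
4. not Dia q implies p, w0   [neg-implies-rule on 2]
5. not Dia (not Dia q implies p), w0   [neg-implies-rule on 2]
6. not (not Dia q implies p), w0   [neg-Dia-rule on 5 via w0Rw0]
7. not Dia q, w0   [neg-implies-rule on 6]
8. not p, w0   [neg-implies-rule on 6]
Accessibility: w0Rw0
Branch closes: p and not p both at w0.
Every branch closes (one shown): valid in T, hence also in S4, S5 (every theorem of T is a theorem of S4 and S5).
K-tableau for the negation not (((not Dia q implies p) implies Dia (not Dia q implies p)) or not p):
1. not (((not Dia q implies p) implies Dia (not Dia q implies p)) or not p), w0
2. not ((not Dia q implies p) implies Dia (not Dia q implies p)), w0   [neg-or-rule on 1]
3. p, w0   [neg-or-rule on 1]
4. not Dia q implies p, w0   [neg-implies-rule on 2]
5. not Dia (not Dia q implies p), w0   [neg-implies-rule on 2]
Complete open branch: countermodel on a K-frame, so not valid in K.

T, S4, S5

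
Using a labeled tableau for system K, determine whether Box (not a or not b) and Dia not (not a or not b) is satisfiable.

No, unsatisfiable

1. Box (not a or not b) and Dia not (not a or not b), w0
2. Box (not a or not b), w0
3. Dia not (not a or not b), w0
4. not (not a or not b), w1
5. a, w1
6. b, w1
7. not a or not b, w1
8. not b, w1
Accessibility: w0Rw1
Branch closes: b and not b both at w1.
(One branch shown.) All branches close.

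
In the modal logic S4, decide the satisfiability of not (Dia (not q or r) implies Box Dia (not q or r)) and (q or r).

1. not (Dia (not q or r) implies Box Dia (not q or r)) and (q or r), w0
2. not (Dia (not q or r) implies Box Dia (not q or r)), w0   [and-rule on 1]
3. q or r, w0   [and-rule on 1]
4. Dia (not q or r), w0   [neg-implies-rule on 2]
5. not Box Dia (not q or r), w0   [neg-implies-rule on 2]
6. r, w0   [or-rule on 3 (branches; this branch)]
7. not q or r, w1   [Dia-rule on 4: fresh world w1, w0Rw1]
8. r, w1   [or-rule on 7 (branches; this branch)]
9. not Dia (not q or r), w2   [neg-Box-rule on 5: fresh world w2, w0Rw2]
10. not (not q or r), w2   [neg-Dia-rule on 9 via w2Rw2]
11. q, w2   [neg-or-rule on 10]
12. not r, w2   [neg-or-rule on 10]
Accessibility: w0Rw0, w0Rw1, w0Rw2, w1Rw1, w2Rw2

Satisfiable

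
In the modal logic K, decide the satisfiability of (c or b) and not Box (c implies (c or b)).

1. (c or b) and not Box (c implies (c or b)), u
2. c or b, u
3. not Box (c implies (c or b)), u
4. b, u
5. not (c implies (c or b)), v
6. c, v
7. not (c or b), v
8. not c, v
9. not b, v
Accessibility: uRv
Branch closes: c and not c both at v.
(One branch shown.) All branches close.

Unsatisfiable (every branch closes)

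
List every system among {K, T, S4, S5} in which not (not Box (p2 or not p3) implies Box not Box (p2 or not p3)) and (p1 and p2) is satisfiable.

K, T, S4

S4-tableau for the formula:
1. not (not Box (p2 or not p3) implies Box not Box (p2 or not p3)) and (p1 and p2), u
2. not (not Box (p2 or not p3) implies Box not Box (p2 or not p3)), u   [and-rule on 1]
3. p1 and p2, u   [and-rule on 1]
4. not Box (p2 or not p3), u   [neg-implies-rule on 2]
5. not Box not Box (p2 or not p3), u   [neg-implies-rule on 2]
6. p1, u   [and-rule on 3]
7. p2, u   [and-rule on 3]
8. not (p2 or not p3), v   [neg-Box-rule on 4: fresh world v, uRv]
9. not p2, v   [neg-or-rule on 8]
10. p3, v   [neg-or-rule on 8]
11. Box (p2 or not p3), w   [neg-Box-rule on 5: fresh world w, uRw]
12. p2 or not p3, w   [Box-rule on 11 via wRw]
13. not p3, w   [or-rule on 12 (branches; this branch)]
Accessibility: uRu, uRv, uRw, vRv, wRw
Complete open branch: satisfiable in S4, hence also in K, T (this S4-model is also a K-model and a T-model).
S5-tableau for the formula:
1. not (not Box (p2 or not p3) implies Box not Box (p2 or not p3)) and (p1 and p2), u
2. not (not Box (p2 or not p3) implies Box not Box (p2 or not p3)), u   [and-rule on 1]
3. p1 and p2, u   [and-rule on 1]
4. not Box (p2 or not p3), u   [neg-implies-rule on 2]
5. not Box not Box (p2 or not p3), u   [neg-implies-rule on 2]
6. p1, u   [and-rule on 3]
7. p2, u   [and-rule on 3]
8. not (p2 or not p3), v   [neg-Box-rule on 4: fresh world v, uRv]
9. not p2, v   [neg-or-rule on 8]
10. p3, v   [neg-or-rule on 8]
11. Box (p2 or not p3), w   [neg-Box-rule on 5: fresh world w, uRw]
12. p2 or not p3, u   [Box-rule on 11 via wRu]
13. p2 or not p3, v   [Box-rule on 11 via wRv]
14. p2 or not p3, w   [Box-rule on 11 via wRw]
15. not p3, u   [or-rule on 12 (branches; this branch)]
16. not p3, v   [or-rule on 13 (branches; this branch)]
Accessibility: uRu, uRv, uRw, vRu, vRv, vRw, wRu, wRv, wRw
Branch closes: p3 and not p3 both at v.
Every branch closes (one shown): unsatisfiable in S5.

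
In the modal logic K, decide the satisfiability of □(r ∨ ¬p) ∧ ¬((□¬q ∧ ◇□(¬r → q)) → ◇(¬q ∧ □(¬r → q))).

Unsatisfiable

1. □(r ∨ ¬p) ∧ ¬((□¬q ∧ ◇□(¬r → q)) → ◇(¬q ∧ □(¬r → q))), u
2. □(r ∨ ¬p), u
3. ¬((□¬q ∧ ◇□(¬r → q)) → ◇(¬q ∧ □(¬r → q))), u
4. □¬q ∧ ◇□(¬r → q), u
5. ¬◇(¬q ∧ □(¬r → q)), u
6. □¬q, u
7. ◇□(¬r → q), u
8. □(¬r → q), v
9. r ∨ ¬p, v
10. ¬(¬q ∧ □(¬r → q)), v
11. ¬q, v
12. ¬p, v
13. ¬□(¬r → q), v
14. ¬(¬r → q), w
15. ¬r, w
16. ¬q, w
17. ¬r → q, w
18. q, w
Accessibility: uRv, vRw
Branch closes: q and ¬q both at w.
All branches of the tableau close; one closing branch shown above.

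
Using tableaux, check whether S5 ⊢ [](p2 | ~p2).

Tableau for the negation ~[](p2 | ~p2):
1. ~[](p2 | ~p2), 0
2. ~(p2 | ~p2), 1   [~[]-rule on 1: fresh world 1, 0R1]
3. ~p2, 1   [~|-rule on 2]
4. p2, 1   [~|-rule on 2]
Accessibility: 0R0, 0R1, 1R0, 1R1
Branch closes: p2 and ~p2 both at 1.
All branches of the negation close; one closing branch shown above.

Yes, valid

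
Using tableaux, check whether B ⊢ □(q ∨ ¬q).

Valid

Tableau for the negation ¬□(q ∨ ¬q):
1. ¬□(q ∨ ¬q), u
2. ¬(q ∨ ¬q), v
3. ¬q, v
4. q, v
Accessibility: uRu, uRv, vRu, vRv
Branch closes: q and ¬q both at v.
All branches of the negation close; one closing branch shown above.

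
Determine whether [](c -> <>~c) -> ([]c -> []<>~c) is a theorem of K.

Tableau for the negation ~([](c -> <>~c) -> ([]c -> []<>~c)):
1. ~([](c -> <>~c) -> ([]c -> []<>~c)), w0
2. [](c -> <>~c), w0
3. ~([]c -> []<>~c), w0
4. []c, w0
5. ~[]<>~c, w0
6. ~<>~c, w1
7. c -> <>~c, w1
8. c, w1
9. <>~c, w1
10. ~c, w2
11. c, w2
Accessibility: w0Rw1, w1Rw2
Branch closes: c and ~c both at w2.
All branches of the negation close; one closing branch shown above.

Yes, valid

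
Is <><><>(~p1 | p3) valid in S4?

Not valid

Tableau for the negation ~<><><>(~p1 | p3):
1. ~<><><>(~p1 | p3), w0
2. ~<><>(~p1 | p3), w0   [~<>-rule on 1 via w0Rw0]
3. ~<>(~p1 | p3), w0   [~<>-rule on 2 via w0Rw0]
4. ~(~p1 | p3), w0   [~<>-rule on 3 via w0Rw0]
5. p1, w0   [~|-rule on 4]
6. ~p3, w0   [~|-rule on 4]
Accessibility: w0Rw0
The negation has an open branch (countermodel exists).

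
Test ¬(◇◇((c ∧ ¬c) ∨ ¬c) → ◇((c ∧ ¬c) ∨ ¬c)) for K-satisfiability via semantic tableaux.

Yes, satisfiable

1. ¬(◇◇((c ∧ ¬c) ∨ ¬c) → ◇((c ∧ ¬c) ∨ ¬c)), u
2. ◇◇((c ∧ ¬c) ∨ ¬c), u   [¬→-rule on 1]
3. ¬◇((c ∧ ¬c) ∨ ¬c), u   [¬→-rule on 1]
4. ◇((c ∧ ¬c) ∨ ¬c), v   [◇-rule on 2: fresh world v, uRv]
5. ¬((c ∧ ¬c) ∨ ¬c), v   [¬◇-rule on 3 via uRv]
6. ¬(c ∧ ¬c), v   [¬∨-rule on 5]
7. c, v   [¬∨-rule on 5]
8. (c ∧ ¬c) ∨ ¬c, w   [◇-rule on 4: fresh world w, vRw]
9. ¬c, w   [∨-rule on 8 (branches; this branch)]
Accessibility: uRv, vRw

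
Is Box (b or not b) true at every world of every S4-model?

Yes, valid

Tableau for the negation not Box (b or not b):
1. not Box (b or not b), w0
2. not (b or not b), w1
3. not b, w1
4. b, w1
Accessibility: w0Rw0, w0Rw1, w1Rw1
Branch closes: b and not b both at w1.
All branches of the negation close; one closing branch shown above.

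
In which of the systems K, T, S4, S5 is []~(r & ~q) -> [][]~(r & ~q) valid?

T-tableau for the negation ~([]~(r & ~q) -> [][]~(r & ~q)):
1. ~([]~(r & ~q) -> [][]~(r & ~q)), w0
2. []~(r & ~q), w0
3. ~[][]~(r & ~q), w0
4. ~(r & ~q), w0
5. q, w0
6. ~[]~(r & ~q), w1
7. ~(r & ~q), w1
8. q, w1
9. r & ~q, w2
10. r, w2
11. ~q, w2
Accessibility: w0Rw0, w0Rw1, w1Rw1, w1Rw2, w2Rw2
Complete open branch: countermodel on a T-frame, so not valid in T, nor in K (the same frame is also a K-frame).
S4-tableau for the negation ~([]~(r & ~q) -> [][]~(r & ~q)):
1. ~([]~(r & ~q) -> [][]~(r & ~q)), w0
2. []~(r & ~q), w0
3. ~[][]~(r & ~q), w0
4. ~(r & ~q), w0
5. q, w0
6. ~[]~(r & ~q), w1
7. ~(r & ~q), w1
8. q, w1
9. r & ~q, w2
10. r, w2
11. ~q, w2
12. ~(r & ~q), w2
13. q, w2
Accessibility: w0Rw0, w0Rw1, w0Rw2, w1Rw1, w1Rw2, w2Rw2
Branch closes: q and ~q both at w2.
Every branch closes (one shown): valid in S4, hence also in S5 (every theorem of S4 is a theorem of S5).

S4, S5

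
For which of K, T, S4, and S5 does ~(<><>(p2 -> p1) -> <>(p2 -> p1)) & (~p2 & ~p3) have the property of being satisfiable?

K-tableau for the formula:
1. ~(<><>(p2 -> p1) -> <>(p2 -> p1)) & (~p2 & ~p3), u
2. ~(<><>(p2 -> p1) -> <>(p2 -> p1)), u
3. ~p2 & ~p3, u
4. <><>(p2 -> p1), u
5. ~<>(p2 -> p1), u
6. ~p2, u
7. ~p3, u
8. <>(p2 -> p1), v
9. ~(p2 -> p1), v
10. p2, v
11. ~p1, v
12. p2 -> p1, w
13. p1, w
Accessibility: uRv, vRw
Complete open branch: satisfiable in K.
T-tableau for the formula:
1. ~(<><>(p2 -> p1) -> <>(p2 -> p1)) & (~p2 & ~p3), u
2. ~(<><>(p2 -> p1) -> <>(p2 -> p1)), u
3. ~p2 & ~p3, u
4. <><>(p2 -> p1), u
5. ~<>(p2 -> p1), u
6. ~p2, u
7. ~p3, u
8. ~(p2 -> p1), u
9. p2, u
10. ~p1, u
Accessibility: uRu
Branch closes: p2 and ~p2 both at u.
Every branch closes (one shown): unsatisfiable in T, hence also in S4, S5 (every S4/S5-frame is a T-frame).

K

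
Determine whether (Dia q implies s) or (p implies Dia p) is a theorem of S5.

Valid

Tableau for the negation not ((Dia q implies s) or (p implies Dia p)):
1. not ((Dia q implies s) or (p implies Dia p)), w0
2. not (Dia q implies s), w0   [neg-or-rule on 1]
3. not (p implies Dia p), w0   [neg-or-rule on 1]
4. Dia q, w0   [neg-implies-rule on 2]
5. not s, w0   [neg-implies-rule on 2]
6. p, w0   [neg-implies-rule on 3]
7. not Dia p, w0   [neg-implies-rule on 3]
8. not p, w0   [neg-Dia-rule on 7 via w0Rw0]
Accessibility: w0Rw0
Branch closes: p and not p both at w0.
All branches of the negation close; one closing branch shown above.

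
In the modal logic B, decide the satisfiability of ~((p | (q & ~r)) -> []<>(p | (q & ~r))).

1. ~((p | (q & ~r)) -> []<>(p | (q & ~r))), w0
2. p | (q & ~r), w0
3. ~[]<>(p | (q & ~r)), w0
4. q & ~r, w0
5. q, w0
6. ~r, w0
7. ~<>(p | (q & ~r)), w1
8. ~(p | (q & ~r)), w0
9. ~p, w0
10. ~(q & ~r), w0
11. ~(p | (q & ~r)), w1
12. ~p, w1
13. ~(q & ~r), w1
14. r, w0
Accessibility: w0Rw0, w0Rw1, w1Rw0, w1Rw1
Branch closes: r and ~r both at w0.
(One branch shown.) All branches close.

Unsatisfiable (every branch closes)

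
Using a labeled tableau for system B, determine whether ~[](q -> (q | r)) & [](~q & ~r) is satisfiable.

No, unsatisfiable

1. ~[](q -> (q | r)) & [](~q & ~r), 0
2. ~[](q -> (q | r)), 0
3. [](~q & ~r), 0
4. ~q & ~r, 0
5. ~q, 0
6. ~r, 0
7. ~(q -> (q | r)), 1
8. q, 1
9. ~(q | r), 1
10. ~q, 1
11. ~r, 1
Accessibility: 0R0, 0R1, 1R0, 1R1
Branch closes: q and ~q both at 1.
All branches of the tableau close; one closing branch shown above.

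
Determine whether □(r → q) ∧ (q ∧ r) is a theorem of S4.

Tableau for the negation ¬(□(r → q) ∧ (q ∧ r)):
1. ¬(□(r → q) ∧ (q ∧ r)), w0
2. ¬(q ∧ r), w0
3. ¬r, w0
Accessibility: w0Rw0
The negation has an open branch (countermodel exists).

Invalid (countermodel exists)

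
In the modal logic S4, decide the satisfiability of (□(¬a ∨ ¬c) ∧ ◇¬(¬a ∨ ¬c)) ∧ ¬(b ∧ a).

1. (□(¬a ∨ ¬c) ∧ ◇¬(¬a ∨ ¬c)) ∧ ¬(b ∧ a), w0
2. □(¬a ∨ ¬c) ∧ ◇¬(¬a ∨ ¬c), w0
3. ¬(b ∧ a), w0
4. □(¬a ∨ ¬c), w0
5. ◇¬(¬a ∨ ¬c), w0
6. ¬a ∨ ¬c, w0
7. ¬a, w0
8. ¬c, w0
9. ¬(¬a ∨ ¬c), w1
10. a, w1
11. c, w1
12. ¬a ∨ ¬c, w1
13. ¬c, w1
Accessibility: w0Rw0, w0Rw1, w1Rw1
Branch closes: c and ¬c both at w1.
Every branch closes; the branch above is one of them.

Unsatisfiable (every branch closes)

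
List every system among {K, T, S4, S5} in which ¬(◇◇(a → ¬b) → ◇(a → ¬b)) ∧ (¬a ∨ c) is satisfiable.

K, T

S4-tableau for the formula:
1. ¬(◇◇(a → ¬b) → ◇(a → ¬b)) ∧ (¬a ∨ c), u
2. ¬(◇◇(a → ¬b) → ◇(a → ¬b)), u   [∧-rule on 1]
3. ¬a ∨ c, u   [∧-rule on 1]
4. ◇◇(a → ¬b), u   [¬→-rule on 2]
5. ¬◇(a → ¬b), u   [¬→-rule on 2]
6. ¬(a → ¬b), u   [¬◇-rule on 5 via uRu]
7. a, u   [¬→-rule on 6]
8. b, u   [¬→-rule on 6]
9. c, u   [∨-rule on 3 (branches; this branch)]
10. ◇(a → ¬b), v   [◇-rule on 4: fresh world v, uRv]
11. ¬(a → ¬b), v   [¬◇-rule on 5 via uRv]
12. a, v   [¬→-rule on 11]
13. b, v   [¬→-rule on 11]
14. a → ¬b, w   [◇-rule on 10: fresh world w, vRw]
15. ¬(a → ¬b), w   [¬◇-rule on 5 via uRw]
16. a, w   [¬→-rule on 15]
17. b, w   [¬→-rule on 15]
18. ¬b, w   [→-rule on 14 (branches; this branch)]
Accessibility: uRu, uRv, uRw, vRv, vRw, wRw
Branch closes: b and ¬b both at w.
Every branch closes (one shown): unsatisfiable in S4, hence also in S5 (every S5-frame is an S4-frame).
T-tableau for the formula:
1. ¬(◇◇(a → ¬b) → ◇(a → ¬b)) ∧ (¬a ∨ c), u
2. ¬(◇◇(a → ¬b) → ◇(a → ¬b)), u   [∧-rule on 1]
3. ¬a ∨ c, u   [∧-rule on 1]
4. ◇◇(a → ¬b), u   [¬→-rule on 2]
5. ¬◇(a → ¬b), u   [¬→-rule on 2]
6. ¬(a → ¬b), u   [¬◇-rule on 5 via uRu]
7. a, u   [¬→-rule on 6]
8. b, u   [¬→-rule on 6]
9. c, u   [∨-rule on 3 (branches; this branch)]
10. ◇(a → ¬b), v   [◇-rule on 4: fresh world v, uRv]
11. ¬(a → ¬b), v   [¬◇-rule on 5 via uRv]
12. a, v   [¬→-rule on 11]
13. b, v   [¬→-rule on 11]
14. a → ¬b, w   [◇-rule on 10: fresh world w, vRw]
15. ¬b, w   [→-rule on 14 (branches; this branch)]
Accessibility: uRu, uRv, vRv, vRw, wRw
Complete open branch: satisfiable in T, hence also in K (this T-model is also a K-model).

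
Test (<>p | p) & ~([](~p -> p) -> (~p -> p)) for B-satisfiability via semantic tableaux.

1. (<>p | p) & ~([](~p -> p) -> (~p -> p)), 0
2. <>p | p, 0   [&-rule on 1]
3. ~([](~p -> p) -> (~p -> p)), 0   [&-rule on 1]
4. [](~p -> p), 0   [~->-rule on 3]
5. ~(~p -> p), 0   [~->-rule on 3]
6. ~p, 0   [~->-rule on 5]
7. ~p -> p, 0   [[]-rule on 4 via 0R0]
8. <>p, 0   [|-rule on 2 (branches; this branch)]
9. p, 0   [->-rule on 7 (branches; this branch)]
Accessibility: 0R0
Branch closes: p and ~p both at 0.
All branches of the tableau close; one closing branch shown above.

Unsatisfiable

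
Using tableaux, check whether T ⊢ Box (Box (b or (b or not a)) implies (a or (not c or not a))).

Valid in T

Tableau for the negation not Box (Box (b or (b or not a)) implies (a or (not c or not a))):
1. not Box (Box (b or (b or not a)) implies (a or (not c or not a))), u
2. not (Box (b or (b or not a)) implies (a or (not c or not a))), v
3. Box (b or (b or not a)), v
4. not (a or (not c or not a)), v
5. not a, v
6. not (not c or not a), v
7. c, v
8. a, v
Accessibility: uRu, uRv, vRv
Branch closes: a and not a both at v.
Every branch of the negation's tableau closes; the branch above is one of them.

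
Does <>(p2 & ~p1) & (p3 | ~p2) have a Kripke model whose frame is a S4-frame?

1. <>(p2 & ~p1) & (p3 | ~p2), u
2. <>(p2 & ~p1), u   [&-rule on 1]
3. p3 | ~p2, u   [&-rule on 1]
4. ~p2, u   [|-rule on 3 (branches; this branch)]
5. p2 & ~p1, v   [<>-rule on 2: fresh world v, uRv]
6. p2, v   [&-rule on 5]
7. ~p1, v   [&-rule on 5]
Accessibility: uRu, uRv, vRv

Yes, satisfiable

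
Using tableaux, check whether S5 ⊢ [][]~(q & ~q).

Tableau for the negation ~[][]~(q & ~q):
1. ~[][]~(q & ~q), u
2. ~[]~(q & ~q), v
3. q & ~q, w
4. q, w
5. ~q, w
Accessibility: uRu, uRv, uRw, vRu, vRv, vRw, wRu, wRv, wRw
Branch closes: q and ~q both at w.
All branches of the negation close; one closing branch shown above.

Valid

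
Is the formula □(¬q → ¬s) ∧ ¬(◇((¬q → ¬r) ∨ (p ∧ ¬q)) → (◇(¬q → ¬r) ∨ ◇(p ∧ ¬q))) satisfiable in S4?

No, unsatisfiable

1. □(¬q → ¬s) ∧ ¬(◇((¬q → ¬r) ∨ (p ∧ ¬q)) → (◇(¬q → ¬r) ∨ ◇(p ∧ ¬q))), u
2. □(¬q → ¬s), u   [∧-rule on 1]
3. ¬(◇((¬q → ¬r) ∨ (p ∧ ¬q)) → (◇(¬q → ¬r) ∨ ◇(p ∧ ¬q))), u   [∧-rule on 1]
4. ◇((¬q → ¬r) ∨ (p ∧ ¬q)), u   [¬→-rule on 3]
5. ¬(◇(¬q → ¬r) ∨ ◇(p ∧ ¬q)), u   [¬→-rule on 3]
6. ¬◇(¬q → ¬r), u   [¬∨-rule on 5]
7. ¬◇(p ∧ ¬q), u   [¬∨-rule on 5]
8. ¬q → ¬s, u   [□-rule on 2 via uRu]
9. ¬(¬q → ¬r), u   [¬◇-rule on 6 via uRu]
10. ¬q, u   [¬→-rule on 9]
11. r, u   [¬→-rule on 9]
12. ¬(p ∧ ¬q), u   [¬◇-rule on 7 via uRu]
13. ¬s, u   [→-rule on 8 (branches; this branch)]
14. ¬p, u   [¬∧-rule on 12 (branches; this branch)]
15. (¬q → ¬r) ∨ (p ∧ ¬q), v   [◇-rule on 4: fresh world v, uRv]
16. ¬q → ¬s, v   [□-rule on 2 via uRv]
17. ¬(¬q → ¬r), v   [¬◇-rule on 6 via uRv]
18. ¬q, v   [¬→-rule on 17]
19. r, v   [¬→-rule on 17]
20. ¬(p ∧ ¬q), v   [¬◇-rule on 7 via uRv]
21. p ∧ ¬q, v   [∨-rule on 15 (branches; this branch)]
22. p, v   [∧-rule on 21]
23. ¬s, v   [→-rule on 16 (branches; this branch)]
24. q, v   [¬∧-rule on 20 (branches; this branch)]
Accessibility: uRu, uRv, vRv
Branch closes: q and ¬q both at v.
Every branch closes; the branch above is one of them.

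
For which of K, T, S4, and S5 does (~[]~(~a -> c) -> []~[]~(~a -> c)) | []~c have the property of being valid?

S4-tableau for the negation ~((~[]~(~a -> c) -> []~[]~(~a -> c)) | []~c):
1. ~((~[]~(~a -> c) -> []~[]~(~a -> c)) | []~c), 0
2. ~(~[]~(~a -> c) -> []~[]~(~a -> c)), 0
3. ~[]~c, 0
4. ~[]~(~a -> c), 0
5. ~[]~[]~(~a -> c), 0
6. c, 1
7. ~a -> c, 2
8. c, 2
9. []~(~a -> c), 3
10. ~(~a -> c), 3
11. ~a, 3
12. ~c, 3
Accessibility: 0R0, 0R1, 0R2, 0R3, 1R1, 2R2, 3R3
Complete open branch: countermodel on an S4-frame, so not valid in S4, nor in K, T (the same frame is also a K-frame and a T-frame).
S5-tableau for the negation ~((~[]~(~a -> c) -> []~[]~(~a -> c)) | []~c):
1. ~((~[]~(~a -> c) -> []~[]~(~a -> c)) | []~c), 0
2. ~(~[]~(~a -> c) -> []~[]~(~a -> c)), 0
3. ~[]~c, 0
4. ~[]~(~a -> c), 0
5. ~[]~[]~(~a -> c), 0
6. c, 1
7. ~a -> c, 2
8. c, 2
9. []~(~a -> c), 3
10. ~(~a -> c), 0
11. ~a, 0
12. ~c, 0
13. ~(~a -> c), 1
14. ~a, 1
15. ~c, 1
Accessibility: 0R0, 0R1, 0R2, 0R3, 1R0, 1R1, 1R2, 1R3, 2R0, 2R1, 2R2, 2R3, 3R0, 3R1, 3R2, 3R3
Branch closes: c and ~c both at 1.
Every branch closes (one shown): valid in S5.

S5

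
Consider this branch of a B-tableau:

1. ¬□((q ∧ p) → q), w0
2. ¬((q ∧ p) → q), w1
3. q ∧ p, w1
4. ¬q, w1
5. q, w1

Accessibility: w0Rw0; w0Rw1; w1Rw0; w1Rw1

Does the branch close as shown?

Closed

Both q and ¬q appear at w1.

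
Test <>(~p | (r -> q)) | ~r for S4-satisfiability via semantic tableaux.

1. <>(~p | (r -> q)) | ~r, 0
2. ~r, 0
Accessibility: 0R0

Satisfiable (open branch found)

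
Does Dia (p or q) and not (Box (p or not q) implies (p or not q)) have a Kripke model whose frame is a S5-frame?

No, unsatisfiable

1. Dia (p or q) and not (Box (p or not q) implies (p or not q)), w0
2. Dia (p or q), w0   [and-rule on 1]
3. not (Box (p or not q) implies (p or not q)), w0   [and-rule on 1]
4. Box (p or not q), w0   [neg-implies-rule on 3]
5. not (p or not q), w0   [neg-implies-rule on 3]
6. not p, w0   [neg-or-rule on 5]
7. q, w0   [neg-or-rule on 5]
8. p or not q, w0   [Box-rule on 4 via w0Rw0]
9. not q, w0   [or-rule on 8 (branches; this branch)]
Accessibility: w0Rw0
Branch closes: q and not q both at w0.
All branches of the tableau close; one closing branch shown above.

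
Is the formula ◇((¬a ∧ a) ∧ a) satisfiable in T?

1. ◇((¬a ∧ a) ∧ a), w0
2. (¬a ∧ a) ∧ a, w1
3. ¬a ∧ a, w1
4. a, w1
5. ¬a, w1
Accessibility: w0Rw0, w0Rw1, w1Rw1
Branch closes: a and ¬a both at w1.
Every branch closes; the branch above is one of them.

Unsatisfiable (every branch closes)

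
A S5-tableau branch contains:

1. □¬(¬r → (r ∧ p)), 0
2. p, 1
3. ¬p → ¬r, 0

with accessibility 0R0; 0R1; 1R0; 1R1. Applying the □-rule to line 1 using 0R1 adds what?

¬(¬r → (r ∧ p)), 1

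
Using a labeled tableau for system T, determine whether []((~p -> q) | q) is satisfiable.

1. []((~p -> q) | q), 0
2. (~p -> q) | q, 0
3. q, 0
Accessibility: 0R0

Yes, satisfiable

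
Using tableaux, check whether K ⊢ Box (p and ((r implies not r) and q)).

Tableau for the negation not Box (p and ((r implies not r) and q)):
1. not Box (p and ((r implies not r) and q)), u
2. not (p and ((r implies not r) and q)), v
3. not ((r implies not r) and q), v
4. not q, v
Accessibility: uRv
The negation has an open branch (countermodel exists).

No, not valid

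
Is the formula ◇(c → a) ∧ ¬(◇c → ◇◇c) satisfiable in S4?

1. ◇(c → a) ∧ ¬(◇c → ◇◇c), w0
2. ◇(c → a), w0
3. ¬(◇c → ◇◇c), w0
4. ◇c, w0
5. ¬◇◇c, w0
6. ¬◇c, w0
7. ¬c, w0
8. c → a, w1
9. ¬◇c, w1
10. ¬c, w1
11. a, w1
12. c, w2
13. ¬◇c, w2
14. ¬c, w2
Accessibility: w0Rw0, w0Rw1, w0Rw2, w1Rw1, w2Rw2
Branch closes: c and ¬c both at w2.
Every branch closes; the branch above is one of them.

No, unsatisfiable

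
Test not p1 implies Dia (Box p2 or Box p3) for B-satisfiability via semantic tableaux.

Satisfiable

1. not p1 implies Dia (Box p2 or Box p3), 0
2. Dia (Box p2 or Box p3), 0   [implies-rule on 1 (branches; this branch)]
3. Box p2 or Box p3, 1   [Dia-rule on 2: fresh world 1, 0R1]
4. Box p3, 1   [or-rule on 3 (branches; this branch)]
5. p3, 0   [Box-rule on 4 via 1R0]
6. p3, 1   [Box-rule on 4 via 1R1]
Accessibility: 0R0, 0R1, 1R0, 1R1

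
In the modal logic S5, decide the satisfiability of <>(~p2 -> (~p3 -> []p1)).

Satisfiable

1. <>(~p2 -> (~p3 -> []p1)), u
2. ~p2 -> (~p3 -> []p1), v
3. ~p3 -> []p1, v
4. []p1, v
5. p1, u
6. p1, v
Accessibility: uRu, uRv, vRu, vRv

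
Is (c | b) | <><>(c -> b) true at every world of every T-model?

Valid

Tableau for the negation ~((c | b) | <><>(c -> b)):
1. ~((c | b) | <><>(c -> b)), u
2. ~(c | b), u   [~|-rule on 1]
3. ~<><>(c -> b), u   [~|-rule on 1]
4. ~c, u   [~|-rule on 2]
5. ~b, u   [~|-rule on 2]
6. ~<>(c -> b), u   [~<>-rule on 3 via uRu]
7. ~(c -> b), u   [~<>-rule on 6 via uRu]
8. c, u   [~->-rule on 7]
Accessibility: uRu
Branch closes: c and ~c both at u.
All branches of the negation close; one closing branch shown above.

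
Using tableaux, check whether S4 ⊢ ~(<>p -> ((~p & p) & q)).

Tableau for the negation <>p -> ((~p & p) & q):
1. <>p -> ((~p & p) & q), w0
2. ~<>p, w0   [->-rule on 1 (branches; this branch)]
3. ~p, w0   [~<>-rule on 2 via w0Rw0]
Accessibility: w0Rw0
The negation has an open branch (countermodel exists).

No, not valid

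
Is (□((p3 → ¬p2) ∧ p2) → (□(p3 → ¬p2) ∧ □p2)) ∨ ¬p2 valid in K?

Valid

Tableau for the negation ¬((□((p3 → ¬p2) ∧ p2) → (□(p3 → ¬p2) ∧ □p2)) ∨ ¬p2):
1. ¬((□((p3 → ¬p2) ∧ p2) → (□(p3 → ¬p2) ∧ □p2)) ∨ ¬p2), w0
2. ¬(□((p3 → ¬p2) ∧ p2) → (□(p3 → ¬p2) ∧ □p2)), w0
3. p2, w0
4. □((p3 → ¬p2) ∧ p2), w0
5. ¬(□(p3 → ¬p2) ∧ □p2), w0
6. ¬□(p3 → ¬p2), w0
7. ¬(p3 → ¬p2), w1
8. p3, w1
9. p2, w1
10. (p3 → ¬p2) ∧ p2, w1
11. p3 → ¬p2, w1
12. ¬p2, w1
Accessibility: w0Rw1
Branch closes: p2 and ¬p2 both at w1.
Every branch of the negation's tableau closes; the branch above is one of them.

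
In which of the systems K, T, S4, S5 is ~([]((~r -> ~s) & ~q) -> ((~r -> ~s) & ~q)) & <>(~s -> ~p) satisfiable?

K-tableau for the formula:
1. ~([]((~r -> ~s) & ~q) -> ((~r -> ~s) & ~q)) & <>(~s -> ~p), u
2. ~([]((~r -> ~s) & ~q) -> ((~r -> ~s) & ~q)), u
3. <>(~s -> ~p), u
4. []((~r -> ~s) & ~q), u
5. ~((~r -> ~s) & ~q), u
6. q, u
7. ~s -> ~p, v
8. (~r -> ~s) & ~q, v
9. ~r -> ~s, v
10. ~q, v
11. ~p, v
12. ~s, v
Accessibility: uRv
Complete open branch: satisfiable in K.
T-tableau for the formula:
1. ~([]((~r -> ~s) & ~q) -> ((~r -> ~s) & ~q)) & <>(~s -> ~p), u
2. ~([]((~r -> ~s) & ~q) -> ((~r -> ~s) & ~q)), u
3. <>(~s -> ~p), u
4. []((~r -> ~s) & ~q), u
5. ~((~r -> ~s) & ~q), u
6. (~r -> ~s) & ~q, u
7. ~r -> ~s, u
8. ~q, u
9. ~(~r -> ~s), u
10. ~r, u
11. s, u
12. ~s, u
Accessibility: uRu
Branch closes: s and ~s both at u.
Every branch closes (one shown): unsatisfiable in T, hence also in S4, S5 (every S4/S5-frame is a T-frame).

K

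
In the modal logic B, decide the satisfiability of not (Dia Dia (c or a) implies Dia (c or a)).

Satisfiable

1. not (Dia Dia (c or a) implies Dia (c or a)), u
2. Dia Dia (c or a), u
3. not Dia (c or a), u
4. not (c or a), u
5. not c, u
6. not a, u
7. Dia (c or a), v
8. not (c or a), v
9. not c, v
10. not a, v
11. c or a, w
12. a, w
Accessibility: uRu, uRv, vRu, vRv, vRw, wRv, wRw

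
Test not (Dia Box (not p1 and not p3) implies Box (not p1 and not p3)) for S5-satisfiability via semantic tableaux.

1. not (Dia Box (not p1 and not p3) implies Box (not p1 and not p3)), w0
2. Dia Box (not p1 and not p3), w0
3. not Box (not p1 and not p3), w0
4. Box (not p1 and not p3), w1
5. not p1 and not p3, w0
6. not p1, w0
7. not p3, w0
8. not p1 and not p3, w1
9. not p1, w1
10. not p3, w1
11. not (not p1 and not p3), w2
12. not p1 and not p3, w2
13. not p1, w2
14. not p3, w2
15. p3, w2
Accessibility: w0Rw0, w0Rw1, w0Rw2, w1Rw0, w1Rw1, w1Rw2, w2Rw0, w2Rw1, w2Rw2
Branch closes: p3 and not p3 both at w2.
(One branch shown.) All branches close.

Unsatisfiable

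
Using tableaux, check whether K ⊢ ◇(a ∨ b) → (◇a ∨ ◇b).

Tableau for the negation ¬(◇(a ∨ b) → (◇a ∨ ◇b)):
1. ¬(◇(a ∨ b) → (◇a ∨ ◇b)), u
2. ◇(a ∨ b), u   [¬→-rule on 1]
3. ¬(◇a ∨ ◇b), u   [¬→-rule on 1]
4. ¬◇a, u   [¬∨-rule on 3]
5. ¬◇b, u   [¬∨-rule on 3]
6. a ∨ b, v   [◇-rule on 2: fresh world v, uRv]
7. ¬a, v   [¬◇-rule on 4 via uRv]
8. ¬b, v   [¬◇-rule on 5 via uRv]
9. b, v   [∨-rule on 6 (branches; this branch)]
Accessibility: uRv
Branch closes: b and ¬b both at v.
Every branch of the negation's tableau closes; the branch above is one of them.

Valid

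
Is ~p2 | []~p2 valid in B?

Tableau for the negation ~(~p2 | []~p2):
1. ~(~p2 | []~p2), 0
2. p2, 0
3. ~[]~p2, 0
4. p2, 1
Accessibility: 0R0, 0R1, 1R0, 1R1
The negation has an open branch (countermodel exists).

Not valid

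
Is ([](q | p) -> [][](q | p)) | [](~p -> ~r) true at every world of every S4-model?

Tableau for the negation ~(([](q | p) -> [][](q | p)) | [](~p -> ~r)):
1. ~(([](q | p) -> [][](q | p)) | [](~p -> ~r)), u
2. ~([](q | p) -> [][](q | p)), u   [~|-rule on 1]
3. ~[](~p -> ~r), u   [~|-rule on 1]
4. [](q | p), u   [~->-rule on 2]
5. ~[][](q | p), u   [~->-rule on 2]
6. q | p, u   [[]-rule on 4 via uRu]
7. p, u   [|-rule on 6 (branches; this branch)]
8. ~(~p -> ~r), v   [~[]-rule on 3: fresh world v, uRv]
9. ~p, v   [~->-rule on 8]
10. r, v   [~->-rule on 8]
11. q | p, v   [[]-rule on 4 via uRv]
12. q, v   [|-rule on 11 (branches; this branch)]
13. ~[](q | p), w   [~[]-rule on 5: fresh world w, uRw]
14. q | p, w   [[]-rule on 4 via uRw]
15. p, w   [|-rule on 14 (branches; this branch)]
16. ~(q | p), x   [~[]-rule on 13: fresh world x, wRx]
17. ~q, x   [~|-rule on 16]
18. ~p, x   [~|-rule on 16]
19. q | p, x   [[]-rule on 4 via uRx]
20. p, x   [|-rule on 19 (branches; this branch)]
Accessibility: uRu, uRv, uRw, uRx, vRv, wRw, wRx, xRx
Branch closes: p and ~p both at x.
Every branch of the negation's tableau closes; the branch above is one of them.

Valid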